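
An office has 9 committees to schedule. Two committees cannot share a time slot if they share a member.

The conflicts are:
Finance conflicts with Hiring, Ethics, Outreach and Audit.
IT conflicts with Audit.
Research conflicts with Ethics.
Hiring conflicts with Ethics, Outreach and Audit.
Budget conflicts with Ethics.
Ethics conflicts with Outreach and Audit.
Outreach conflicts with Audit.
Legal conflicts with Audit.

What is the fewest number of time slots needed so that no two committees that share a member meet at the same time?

Finance, Hiring, Ethics, Outreach, Audit are mutually in conflict, so at least 5 time slots are needed.
5 time slots suffice: time slot 1 → {Research, Budget, Audit}; time slot 2 → {IT, Ethics, Legal}; time slot 3 → {Outreach}; time slot 4 → {Hiring}; time slot 5 → {Finance}. Each listed conflict is separated.

5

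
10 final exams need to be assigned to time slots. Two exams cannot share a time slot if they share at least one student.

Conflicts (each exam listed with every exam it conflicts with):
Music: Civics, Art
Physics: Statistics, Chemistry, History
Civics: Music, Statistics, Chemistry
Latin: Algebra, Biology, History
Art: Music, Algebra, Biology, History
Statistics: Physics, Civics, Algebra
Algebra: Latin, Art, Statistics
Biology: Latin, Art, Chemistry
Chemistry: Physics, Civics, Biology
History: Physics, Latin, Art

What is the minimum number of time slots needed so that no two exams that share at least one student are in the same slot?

3

The cycle History-Physics-Statistics-Algebra-Latin-History has odd length 5, so it cannot be 2-colored; at least 3 time slots are needed.
3 time slots suffice: Music=3, Physics=3, Civics=2, Latin=1, Art=1, Statistics=1, Algebra=2, Biology=2, Chemistry=1, History=2. No two conflicting exams share a time slot.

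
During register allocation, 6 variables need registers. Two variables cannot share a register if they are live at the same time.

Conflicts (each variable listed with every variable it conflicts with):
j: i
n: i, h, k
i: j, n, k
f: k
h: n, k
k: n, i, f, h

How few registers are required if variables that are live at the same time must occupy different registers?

3

n, i, k all conflict with each other, so at least 3 registers are needed.
3 registers suffice: register 1 → {j, k}; register 2 → {n, f}; register 3 → {i, h}. Each listed conflict is separated.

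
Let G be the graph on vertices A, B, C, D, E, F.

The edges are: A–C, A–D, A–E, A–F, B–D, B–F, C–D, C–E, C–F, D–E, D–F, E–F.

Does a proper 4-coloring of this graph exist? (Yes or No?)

A, C, D, E, F are pairwise adjacent (a clique of size 5), so at least 5 colors are needed.
So 4 colors are not enough.

No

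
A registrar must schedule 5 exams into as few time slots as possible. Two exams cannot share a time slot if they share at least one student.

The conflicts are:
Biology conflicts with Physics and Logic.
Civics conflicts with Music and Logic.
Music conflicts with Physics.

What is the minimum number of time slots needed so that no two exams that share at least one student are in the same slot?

3

The cycle Logic-Civics-Music-Physics-Biology-Logic has odd length 5, so it cannot be 2-colored; at least 3 time slots are needed.
3 time slots suffice: time slot 1 → {Biology, Music}; time slot 2 → {Physics, Logic}; time slot 3 → {Civics}. Every pair that conflicts lands in different time slots.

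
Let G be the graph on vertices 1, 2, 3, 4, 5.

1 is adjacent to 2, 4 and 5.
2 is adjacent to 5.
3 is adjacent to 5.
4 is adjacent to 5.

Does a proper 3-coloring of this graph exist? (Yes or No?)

Yes

The chromatic number is 3. 1, 4, 5 are mutually adjacent, so at least 3 colors are needed.
One proper 3-coloring: 1=b, 2=c, 3=b, 4=c, 5=a.
That is already a proper 3-coloring.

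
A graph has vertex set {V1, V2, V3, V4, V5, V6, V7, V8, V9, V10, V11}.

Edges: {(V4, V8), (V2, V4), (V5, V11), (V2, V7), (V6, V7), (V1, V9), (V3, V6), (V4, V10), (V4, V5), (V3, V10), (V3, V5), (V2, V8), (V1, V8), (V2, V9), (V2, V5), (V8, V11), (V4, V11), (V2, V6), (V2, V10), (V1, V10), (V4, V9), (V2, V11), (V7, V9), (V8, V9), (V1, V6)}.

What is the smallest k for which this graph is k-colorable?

4

V2, V4, V8, V11 are pairwise adjacent (a clique of size 4), so at least 4 colors are needed.
4 colors suffice: color 1 → {V1, V2, V3}; color 2 → {V4, V6}; color 3 → {V5, V7, V8, V10}; color 4 → {V9, V11}. Each edge has distinct colors on its endpoints.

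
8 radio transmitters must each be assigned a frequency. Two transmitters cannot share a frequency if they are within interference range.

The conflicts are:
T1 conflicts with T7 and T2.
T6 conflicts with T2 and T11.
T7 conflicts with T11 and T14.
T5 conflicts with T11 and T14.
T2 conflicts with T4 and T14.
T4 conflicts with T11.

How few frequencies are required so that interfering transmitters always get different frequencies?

3

The cycle T11-T6-T2-T14-T7-T11 has odd length 5, so it cannot be 2-colored; at least 3 frequencies are needed.
3 frequencies suffice: T1=3, T6=2, T7=2, T5=2, T2=1, T4=2, T11=1, T14=3. Each listed conflict is separated.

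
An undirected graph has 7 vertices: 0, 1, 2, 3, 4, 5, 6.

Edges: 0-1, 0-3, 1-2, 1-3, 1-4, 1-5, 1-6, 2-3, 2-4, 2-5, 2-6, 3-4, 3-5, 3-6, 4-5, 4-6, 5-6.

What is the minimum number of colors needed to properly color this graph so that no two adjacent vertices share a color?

1, 2, 3, 4, 5, 6 are pairwise adjacent (a clique of size 6), so at least 6 colors are needed.
6 colors suffice: color red → {1}; color blue → {3}; color green → {0, 4}; color yellow → {5}; color purple → {2}; color orange → {6}. Each edge has distinct colors on its endpoints.

6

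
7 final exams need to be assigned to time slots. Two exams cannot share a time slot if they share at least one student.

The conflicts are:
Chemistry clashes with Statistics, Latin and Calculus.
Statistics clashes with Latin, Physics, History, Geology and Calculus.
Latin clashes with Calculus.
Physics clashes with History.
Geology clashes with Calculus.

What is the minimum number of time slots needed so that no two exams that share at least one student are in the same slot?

4

Chemistry, Statistics, Latin, Calculus all conflict with each other, so at least 4 time slots are needed.
4 time slots suffice: time slot 1 → {Statistics}; time slot 2 → {History, Calculus}; time slot 3 → {Chemistry, Physics, Geology}; time slot 4 → {Latin}. No two conflicting exams share a time slot.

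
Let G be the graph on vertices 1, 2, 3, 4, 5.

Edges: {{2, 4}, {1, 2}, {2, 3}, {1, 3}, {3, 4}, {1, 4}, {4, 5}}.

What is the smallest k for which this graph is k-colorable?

1, 2, 3, 4 are mutually adjacent (a clique of size 4), so at least 4 colors are needed.
4 colors suffice: color red → {4}; color blue → {2, 5}; color green → {1}; color yellow → {3}. Every edge joins two different colors.

4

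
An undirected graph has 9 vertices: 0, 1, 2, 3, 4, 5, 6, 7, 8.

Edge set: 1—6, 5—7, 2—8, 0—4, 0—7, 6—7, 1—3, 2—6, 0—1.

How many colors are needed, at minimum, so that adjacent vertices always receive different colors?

5 and 7 are adjacent, so at least 2 colors are needed.
2 colors suffice: color red → {1, 2, 4, 7}; color blue → {0, 3, 5, 6, 8}. Each edge has distinct colors on its endpoints.

2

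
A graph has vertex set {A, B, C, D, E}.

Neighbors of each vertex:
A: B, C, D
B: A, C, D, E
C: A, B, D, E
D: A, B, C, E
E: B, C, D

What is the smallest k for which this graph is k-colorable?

4

B, C, D, E are mutually adjacent (a clique of size 4), so at least 4 colors are needed.
One proper 4-coloring: A=4, B=3, C=1, D=2, E=4. Every edge joins two different colors.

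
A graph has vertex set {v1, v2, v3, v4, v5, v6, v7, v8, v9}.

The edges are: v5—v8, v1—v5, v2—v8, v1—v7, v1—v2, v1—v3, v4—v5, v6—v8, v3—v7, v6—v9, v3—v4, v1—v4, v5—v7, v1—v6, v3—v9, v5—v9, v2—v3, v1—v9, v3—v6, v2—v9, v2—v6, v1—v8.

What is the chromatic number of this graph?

5

v1, v2, v3, v6, v9 are pairwise adjacent (a clique of size 5), so at least 5 colors are needed.
A valid assignment using 5 colors: v1=1, v2=3, v3=2, v4=3, v5=2, v6=5, v7=3, v8=4, v9=4. Each edge has distinct colors on its endpoints.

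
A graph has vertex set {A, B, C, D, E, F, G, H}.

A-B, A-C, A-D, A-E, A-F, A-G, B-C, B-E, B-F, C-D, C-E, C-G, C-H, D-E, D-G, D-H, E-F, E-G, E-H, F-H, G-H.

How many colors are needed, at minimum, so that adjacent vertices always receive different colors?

5

C, D, E, G, H are pairwise adjacent (a clique of size 5), so at least 5 colors are needed.
5 colors suffice: color 1 → {E}; color 2 → {A, H}; color 3 → {C, F}; color 4 → {B, D}; color 5 → {G}. No two adjacent vertices share a color.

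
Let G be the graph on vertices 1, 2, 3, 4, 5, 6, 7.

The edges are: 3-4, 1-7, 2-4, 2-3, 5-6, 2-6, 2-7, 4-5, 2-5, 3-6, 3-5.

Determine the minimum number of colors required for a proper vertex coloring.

4

2, 3, 5, 6 form a clique, so at least 4 colors are needed.
4 colors suffice: color red → {1, 2}; color blue → {3, 7}; color green → {5}; color yellow → {4, 6}. Each edge has distinct colors on its endpoints.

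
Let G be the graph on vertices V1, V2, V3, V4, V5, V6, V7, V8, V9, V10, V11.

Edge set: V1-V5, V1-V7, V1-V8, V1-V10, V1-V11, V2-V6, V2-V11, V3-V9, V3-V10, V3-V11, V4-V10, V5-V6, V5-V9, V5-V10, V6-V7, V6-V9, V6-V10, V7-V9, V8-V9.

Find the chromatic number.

3

V5, V6, V10 are pairwise adjacent, so at least 3 colors are needed.
3 colors suffice: color red → {V1, V3, V4, V6}; color blue → {V9, V10, V11}; color green → {V2, V5, V7, V8}. No two adjacent vertices share a color.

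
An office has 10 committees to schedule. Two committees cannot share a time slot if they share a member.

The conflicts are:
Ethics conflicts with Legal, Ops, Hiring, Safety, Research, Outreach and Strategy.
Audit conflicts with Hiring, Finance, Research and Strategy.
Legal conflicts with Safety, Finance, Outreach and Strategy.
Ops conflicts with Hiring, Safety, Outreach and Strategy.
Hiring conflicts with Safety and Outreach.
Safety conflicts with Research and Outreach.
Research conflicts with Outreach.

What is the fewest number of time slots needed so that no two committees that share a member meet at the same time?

5

Ethics, Ops, Hiring, Safety, Outreach pairwise conflict, so at least 5 time slots are needed.
A valid assignment using 5 time slots: Ethics=1, Audit=1, Legal=4, Ops=4, Hiring=5, Safety=3, Finance=2, Research=4, Outreach=2, Strategy=2. Every pair that conflicts lands in different time slots.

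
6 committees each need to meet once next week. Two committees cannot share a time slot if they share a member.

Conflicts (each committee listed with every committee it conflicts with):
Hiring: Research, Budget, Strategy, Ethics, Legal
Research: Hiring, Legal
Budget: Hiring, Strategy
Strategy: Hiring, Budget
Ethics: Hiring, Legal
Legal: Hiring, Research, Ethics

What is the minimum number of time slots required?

Hiring, Budget, Strategy all conflict with each other, so at least 3 time slots are needed.
Using 3 time slots: Hiring=1, Research=3, Budget=3, Strategy=2, Ethics=3, Legal=2. Every pair that conflicts lands in different time slots.

3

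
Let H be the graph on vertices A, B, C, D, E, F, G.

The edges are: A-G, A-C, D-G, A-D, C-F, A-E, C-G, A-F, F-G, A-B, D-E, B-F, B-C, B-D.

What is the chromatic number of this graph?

4

A, C, F, G are pairwise adjacent (a clique of size 4), so at least 4 colors are needed.
4 colors suffice: color red → {A}; color blue → {D, F}; color green → {C, E}; color yellow → {B, G}. Every edge joins two different colors.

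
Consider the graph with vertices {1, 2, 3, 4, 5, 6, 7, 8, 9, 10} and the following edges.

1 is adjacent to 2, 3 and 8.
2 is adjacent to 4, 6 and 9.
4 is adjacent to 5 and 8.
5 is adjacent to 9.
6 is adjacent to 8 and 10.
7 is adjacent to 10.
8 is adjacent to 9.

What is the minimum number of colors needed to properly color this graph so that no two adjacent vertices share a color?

2

2 and 6 are adjacent, so at least 2 colors are needed.
2 colors suffice: color red → {2, 3, 5, 8, 10}; color blue → {1, 4, 6, 7, 9}. Each edge has distinct colors on its endpoints.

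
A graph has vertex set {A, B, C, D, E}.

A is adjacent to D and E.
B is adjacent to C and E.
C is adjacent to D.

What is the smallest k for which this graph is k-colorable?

3

The cycle B-E-A-D-C-B has odd length 5, so it cannot be 2-colored; at least 3 colors are needed.
One proper 3-coloring: A=1, B=1, C=3, D=2, E=2. No two adjacent vertices share a color.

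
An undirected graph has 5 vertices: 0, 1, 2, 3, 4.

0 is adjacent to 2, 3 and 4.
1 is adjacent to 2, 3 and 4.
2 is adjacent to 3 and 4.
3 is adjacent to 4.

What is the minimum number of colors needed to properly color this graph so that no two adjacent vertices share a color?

4

0, 2, 3, 4 are mutually adjacent (a clique of size 4), so at least 4 colors are needed.
4 colors suffice: color red → {4}; color blue → {2}; color green → {3}; color yellow → {0, 1}. Each edge has distinct colors on its endpoints.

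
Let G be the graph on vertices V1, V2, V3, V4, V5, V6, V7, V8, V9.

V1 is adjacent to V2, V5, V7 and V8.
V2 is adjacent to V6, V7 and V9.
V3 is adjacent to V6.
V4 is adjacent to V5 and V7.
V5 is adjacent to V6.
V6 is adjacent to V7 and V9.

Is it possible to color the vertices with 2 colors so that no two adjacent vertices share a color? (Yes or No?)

No

V1, V2, V7 form a triangle, so at least 3 colors are needed.
So 2 colors are not enough.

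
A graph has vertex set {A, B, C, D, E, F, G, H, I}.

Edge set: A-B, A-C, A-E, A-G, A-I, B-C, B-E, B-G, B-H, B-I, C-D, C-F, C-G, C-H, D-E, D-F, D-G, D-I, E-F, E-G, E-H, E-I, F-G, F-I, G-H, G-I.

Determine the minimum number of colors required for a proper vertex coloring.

D, E, F, G, I are mutually adjacent (a clique of size 5), so at least 5 colors are needed.
5 colors suffice: color 1 → {G}; color 2 → {C, E}; color 3 → {H, I}; color 4 → {B, D}; color 5 → {A, F}. Each edge has distinct colors on its endpoints.

5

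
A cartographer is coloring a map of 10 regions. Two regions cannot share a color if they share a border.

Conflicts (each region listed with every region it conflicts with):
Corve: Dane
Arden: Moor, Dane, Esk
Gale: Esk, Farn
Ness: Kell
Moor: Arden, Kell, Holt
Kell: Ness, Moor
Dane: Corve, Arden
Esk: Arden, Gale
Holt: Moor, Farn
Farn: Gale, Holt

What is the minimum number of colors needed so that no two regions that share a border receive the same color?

Arden and Dane conflict, so at least 2 colors are needed.
2 colors suffice: Corve=1, Arden=1, Gale=1, Ness=2, Moor=2, Kell=1, Dane=2, Esk=2, Holt=1, Farn=2. No two conflicting regions share a color.

2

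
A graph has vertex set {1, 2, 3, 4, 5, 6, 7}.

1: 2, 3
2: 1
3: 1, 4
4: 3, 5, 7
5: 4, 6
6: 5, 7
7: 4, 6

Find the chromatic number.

1 and 3 are adjacent, so at least 2 colors are needed.
2 colors suffice: color a → {1, 4, 6}; color b → {2, 3, 5, 7}. Every edge joins two different colors.

2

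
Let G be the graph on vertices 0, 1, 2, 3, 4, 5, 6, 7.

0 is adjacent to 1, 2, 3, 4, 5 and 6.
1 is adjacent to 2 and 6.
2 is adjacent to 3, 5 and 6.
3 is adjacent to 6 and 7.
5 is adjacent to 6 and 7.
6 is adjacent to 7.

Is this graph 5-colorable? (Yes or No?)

Yes

The chromatic number is 4. 0, 2, 3, 6 are pairwise adjacent (a clique of size 4), so at least 4 colors are needed.
One proper 4-coloring: 0=blue, 1=yellow, 2=green, 3=yellow, 4=red, 5=yellow, 6=red, 7=blue.
Since 5 ≥ 4, a proper 5-coloring certainly exists.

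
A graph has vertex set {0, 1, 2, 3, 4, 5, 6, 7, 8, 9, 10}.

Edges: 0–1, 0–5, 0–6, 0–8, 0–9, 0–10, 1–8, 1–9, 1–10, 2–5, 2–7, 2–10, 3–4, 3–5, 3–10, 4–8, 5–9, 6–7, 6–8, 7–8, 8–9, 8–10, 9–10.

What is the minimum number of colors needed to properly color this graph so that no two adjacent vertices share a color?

0, 1, 8, 9, 10 are pairwise adjacent (a clique of size 5), so at least 5 colors are needed.
5 colors suffice: 0=green, 1=purple, 2=green, 3=green, 4=blue, 5=red, 6=yellow, 7=blue, 8=red, 9=yellow, 10=blue. Every edge joins two different colors.

5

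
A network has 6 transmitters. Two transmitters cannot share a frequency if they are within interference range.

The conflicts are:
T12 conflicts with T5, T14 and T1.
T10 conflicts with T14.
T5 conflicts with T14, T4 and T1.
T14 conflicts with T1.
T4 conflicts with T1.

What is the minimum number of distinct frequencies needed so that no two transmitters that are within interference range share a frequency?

T12, T5, T14, T1 are mutually in conflict, so at least 4 frequencies are needed.
Using 4 frequencies: T12=4, T10=1, T5=3, T14=2, T4=2, T1=1. Each listed conflict is separated.

4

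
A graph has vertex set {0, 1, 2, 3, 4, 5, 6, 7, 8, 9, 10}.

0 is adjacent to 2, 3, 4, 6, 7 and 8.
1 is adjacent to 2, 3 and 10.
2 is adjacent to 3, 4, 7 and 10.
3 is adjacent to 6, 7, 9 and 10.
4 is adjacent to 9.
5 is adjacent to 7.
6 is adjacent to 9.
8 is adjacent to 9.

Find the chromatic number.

4

1, 2, 3, 10 are pairwise adjacent (a clique of size 4), so at least 4 colors are needed.
A valid assignment using 4 colors: 0=green, 1=green, 2=blue, 3=red, 4=red, 5=red, 6=yellow, 7=yellow, 8=red, 9=blue, 10=yellow. Every edge joins two different colors.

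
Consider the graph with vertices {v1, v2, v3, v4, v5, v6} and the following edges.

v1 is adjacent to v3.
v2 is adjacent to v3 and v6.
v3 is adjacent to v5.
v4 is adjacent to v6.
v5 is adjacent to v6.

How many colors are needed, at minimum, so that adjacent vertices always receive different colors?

2

v2 and v3 are adjacent, so at least 2 colors are needed.
One proper 2-coloring: v1=B, v2=B, v3=R, v4=B, v5=B, v6=R. Every edge joins two different colors.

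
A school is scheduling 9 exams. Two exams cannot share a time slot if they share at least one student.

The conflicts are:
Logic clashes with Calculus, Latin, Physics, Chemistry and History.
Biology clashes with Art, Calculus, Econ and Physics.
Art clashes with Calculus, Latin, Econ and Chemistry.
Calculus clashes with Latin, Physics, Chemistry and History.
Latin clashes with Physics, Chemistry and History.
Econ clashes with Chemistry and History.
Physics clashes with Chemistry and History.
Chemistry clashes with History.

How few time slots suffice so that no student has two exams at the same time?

Logic, Calculus, Latin, Physics, Chemistry, History are mutually in conflict, so at least 6 time slots are needed.
Using 6 time slots: Logic=6, Biology=1, Art=3, Calculus=2, Latin=4, Econ=2, Physics=3, Chemistry=1, History=5. Each listed conflict is separated.

6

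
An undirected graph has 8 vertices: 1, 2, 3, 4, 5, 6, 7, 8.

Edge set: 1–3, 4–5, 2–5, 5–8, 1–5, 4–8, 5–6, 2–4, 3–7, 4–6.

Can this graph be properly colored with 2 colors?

No

4, 5, 8 are pairwise adjacent, so at least 3 colors are needed.
So 2 colors are not enough.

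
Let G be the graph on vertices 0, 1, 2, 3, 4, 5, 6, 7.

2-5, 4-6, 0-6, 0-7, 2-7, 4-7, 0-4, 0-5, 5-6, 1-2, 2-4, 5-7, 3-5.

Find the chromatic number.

3

0, 4, 6 are pairwise adjacent, so at least 3 colors are needed.
3 colors suffice: 0=c, 1=a, 2=c, 3=b, 4=a, 5=a, 6=b, 7=b. Each edge has distinct colors on its endpoints.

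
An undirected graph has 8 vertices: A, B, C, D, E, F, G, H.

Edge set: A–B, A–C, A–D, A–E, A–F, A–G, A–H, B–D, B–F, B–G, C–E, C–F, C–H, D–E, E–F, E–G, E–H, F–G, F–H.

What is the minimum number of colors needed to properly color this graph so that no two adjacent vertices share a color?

A, C, E, F, H are pairwise adjacent (a clique of size 5), so at least 5 colors are needed.
5 colors suffice: A=1, B=2, C=4, D=3, E=2, F=3, G=4, H=5. Every edge joins two different colors.

5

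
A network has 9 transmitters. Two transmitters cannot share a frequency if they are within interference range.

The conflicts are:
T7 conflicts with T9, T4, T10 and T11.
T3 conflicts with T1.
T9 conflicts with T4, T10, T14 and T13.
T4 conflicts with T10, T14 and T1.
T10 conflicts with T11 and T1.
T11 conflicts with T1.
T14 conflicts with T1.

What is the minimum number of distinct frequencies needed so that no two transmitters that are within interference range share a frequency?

4

T7, T9, T4, T10 all conflict with each other, so at least 4 frequencies are needed.
4 frequencies suffice: frequency 1 → {T3, T10, T14, T13}; frequency 2 → {T4, T11}; frequency 3 → {T9, T1}; frequency 4 → {T7}. No two conflicting transmitters share a frequency.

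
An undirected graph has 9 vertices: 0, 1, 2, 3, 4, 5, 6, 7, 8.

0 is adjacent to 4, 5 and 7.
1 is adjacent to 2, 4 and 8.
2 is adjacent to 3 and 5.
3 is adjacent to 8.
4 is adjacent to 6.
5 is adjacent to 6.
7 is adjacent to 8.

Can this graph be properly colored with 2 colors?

No

The cycle 2-5-0-4-1-2 has odd length 5, so it cannot be 2-colored; at least 3 colors are needed.
So 2 colors are not enough.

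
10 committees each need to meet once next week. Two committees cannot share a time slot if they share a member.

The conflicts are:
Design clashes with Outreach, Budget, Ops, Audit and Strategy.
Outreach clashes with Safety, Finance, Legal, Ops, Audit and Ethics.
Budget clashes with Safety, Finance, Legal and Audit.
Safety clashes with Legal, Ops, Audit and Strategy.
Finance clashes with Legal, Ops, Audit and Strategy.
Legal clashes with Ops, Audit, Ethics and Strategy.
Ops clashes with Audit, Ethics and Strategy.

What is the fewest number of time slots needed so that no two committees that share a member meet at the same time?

5

Outreach, Safety, Legal, Ops, Audit all conflict with each other, so at least 5 time slots are needed.
5 time slots suffice: Design=1, Outreach=3, Budget=2, Safety=5, Finance=5, Legal=1, Ops=2, Audit=4, Ethics=4, Strategy=3. No two conflicting committees share a time slot.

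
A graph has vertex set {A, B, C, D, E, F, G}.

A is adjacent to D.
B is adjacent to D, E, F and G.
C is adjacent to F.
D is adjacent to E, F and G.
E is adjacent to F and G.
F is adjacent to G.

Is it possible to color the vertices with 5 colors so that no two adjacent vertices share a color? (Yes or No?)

Yes

The chromatic number is 5. B, D, E, F, G are pairwise adjacent (a clique of size 5), so at least 5 colors are needed.
5 colors suffice: color 1 → {C, D}; color 2 → {A, F}; color 3 → {G}; color 4 → {B}; color 5 → {E}.
That is already a proper 5-coloring.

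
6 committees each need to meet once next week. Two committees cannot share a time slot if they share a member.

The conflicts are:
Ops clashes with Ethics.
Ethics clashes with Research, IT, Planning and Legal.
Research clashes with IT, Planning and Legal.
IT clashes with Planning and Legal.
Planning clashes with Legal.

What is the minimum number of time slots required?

Ethics, Research, IT, Planning, Legal pairwise conflict, so at least 5 time slots are needed.
5 time slots suffice: time slot 1 → {Ethics}; time slot 2 → {Ops, Research}; time slot 3 → {Planning}; time slot 4 → {Legal}; time slot 5 → {IT}. Every pair that conflicts lands in different time slots.

5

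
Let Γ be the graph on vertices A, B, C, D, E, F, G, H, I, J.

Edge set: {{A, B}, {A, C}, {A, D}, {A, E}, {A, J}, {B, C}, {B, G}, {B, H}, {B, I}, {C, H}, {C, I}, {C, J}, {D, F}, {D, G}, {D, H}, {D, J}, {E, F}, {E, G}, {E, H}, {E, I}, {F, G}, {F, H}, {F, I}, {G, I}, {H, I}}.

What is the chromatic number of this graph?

4

B, C, H, I form a clique, so at least 4 colors are needed.
4 colors suffice: A=1, B=4, C=3, D=2, E=3, F=4, G=1, H=1, I=2, J=4. No two adjacent vertices share a color.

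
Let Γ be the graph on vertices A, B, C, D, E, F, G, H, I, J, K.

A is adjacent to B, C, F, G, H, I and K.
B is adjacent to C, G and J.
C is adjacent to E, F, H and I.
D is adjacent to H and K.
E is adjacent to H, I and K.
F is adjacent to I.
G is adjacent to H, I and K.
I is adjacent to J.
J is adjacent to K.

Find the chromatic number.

A, C, F, I are mutually adjacent (a clique of size 4), so at least 4 colors are needed.
One proper 4-coloring: A=1, B=3, C=2, D=1, E=1, F=4, G=2, H=3, I=3, J=1, K=3. No two adjacent vertices share a color.

4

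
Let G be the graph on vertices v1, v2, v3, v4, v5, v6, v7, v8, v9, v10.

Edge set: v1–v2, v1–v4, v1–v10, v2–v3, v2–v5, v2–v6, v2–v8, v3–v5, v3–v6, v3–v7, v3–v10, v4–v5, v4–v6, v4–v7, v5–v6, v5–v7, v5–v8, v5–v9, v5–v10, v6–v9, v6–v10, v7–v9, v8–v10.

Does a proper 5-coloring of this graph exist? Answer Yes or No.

Yes

The chromatic number is 4. v3, v5, v6, v10 are pairwise adjacent (a clique of size 4), so at least 4 colors are needed.
One proper 4-coloring: v1=1, v2=3, v3=4, v4=3, v5=1, v6=2, v7=2, v8=2, v9=3, v10=3.
Since 5 ≥ 4, a proper 5-coloring certainly exists.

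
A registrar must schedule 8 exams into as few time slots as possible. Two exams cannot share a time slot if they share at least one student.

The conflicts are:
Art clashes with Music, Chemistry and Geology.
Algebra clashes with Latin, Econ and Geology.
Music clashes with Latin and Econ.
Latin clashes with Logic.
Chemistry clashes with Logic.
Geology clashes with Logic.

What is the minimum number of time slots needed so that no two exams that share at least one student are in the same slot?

The cycle Chemistry-Logic-Latin-Music-Art-Chemistry has odd length 5, so it cannot be 2-colored; at least 3 time slots are needed.
3 time slots suffice: time slot 1 → {Art, Latin, Econ}; time slot 2 → {Algebra, Music, Logic}; time slot 3 → {Chemistry, Geology}. No two conflicting exams share a time slot.

3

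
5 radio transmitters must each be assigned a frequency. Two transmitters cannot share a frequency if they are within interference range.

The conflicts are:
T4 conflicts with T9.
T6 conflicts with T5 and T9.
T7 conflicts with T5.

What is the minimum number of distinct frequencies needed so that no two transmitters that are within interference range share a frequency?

T6 and T5 conflict, so at least 2 frequencies are needed.
Using 2 frequencies: T4=2, T6=2, T7=2, T5=1, T9=1. Each listed conflict is separated.

2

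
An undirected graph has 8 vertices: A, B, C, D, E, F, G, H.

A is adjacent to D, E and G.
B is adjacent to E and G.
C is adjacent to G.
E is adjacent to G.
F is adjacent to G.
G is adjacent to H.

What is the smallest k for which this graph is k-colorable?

A, E, G are pairwise adjacent, so at least 3 colors are needed.
3 colors suffice: color red → {D, G}; color blue → {C, E, F, H}; color green → {A, B}. Each edge has distinct colors on its endpoints.

3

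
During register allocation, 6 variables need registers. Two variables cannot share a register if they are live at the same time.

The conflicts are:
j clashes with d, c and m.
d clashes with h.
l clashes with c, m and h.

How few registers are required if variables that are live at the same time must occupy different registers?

The cycle l-h-d-j-m-l has odd length 5, so it cannot be 2-colored; at least 3 registers are needed.
3 registers suffice: register 1 → {j, l}; register 2 → {d, c, m}; register 3 → {h}. Each listed conflict is separated.

3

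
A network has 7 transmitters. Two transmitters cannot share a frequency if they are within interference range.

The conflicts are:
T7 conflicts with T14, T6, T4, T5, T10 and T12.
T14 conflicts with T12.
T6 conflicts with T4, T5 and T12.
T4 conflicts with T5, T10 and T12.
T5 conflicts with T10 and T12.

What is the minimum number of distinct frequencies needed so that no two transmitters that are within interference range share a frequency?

T7, T6, T4, T5, T12 all conflict with each other, so at least 5 frequencies are needed.
Using 5 frequencies: T7=1, T14=2, T6=5, T4=4, T5=2, T10=3, T12=3. Each listed conflict is separated.

5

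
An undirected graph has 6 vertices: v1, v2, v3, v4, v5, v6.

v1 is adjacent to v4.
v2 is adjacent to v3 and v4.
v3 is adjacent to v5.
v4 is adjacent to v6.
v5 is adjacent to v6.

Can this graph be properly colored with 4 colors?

The chromatic number is 3. The cycle v4-v2-v3-v5-v6-v4 has odd length 5, so it cannot be 2-colored; at least 3 colors are needed.
3 colors suffice: color 1 → {v3, v4}; color 2 → {v1, v2, v6}; color 3 → {v5}.
Since 4 ≥ 3, a proper 4-coloring certainly exists.

Yes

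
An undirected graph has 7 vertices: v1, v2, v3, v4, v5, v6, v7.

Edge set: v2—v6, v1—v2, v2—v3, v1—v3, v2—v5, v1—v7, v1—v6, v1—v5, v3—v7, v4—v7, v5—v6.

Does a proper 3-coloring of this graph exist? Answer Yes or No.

No

v1, v2, v5, v6 are mutually adjacent (a clique of size 4), so at least 4 colors are needed.
So 3 colors are not enough.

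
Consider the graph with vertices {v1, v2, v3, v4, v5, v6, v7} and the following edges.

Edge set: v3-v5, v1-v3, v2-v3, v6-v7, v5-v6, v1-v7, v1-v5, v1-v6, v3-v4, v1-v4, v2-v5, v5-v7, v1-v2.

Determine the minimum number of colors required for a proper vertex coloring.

4

v1, v2, v3, v5 form a clique, so at least 4 colors are needed.
One proper 4-coloring: v1=1, v2=4, v3=3, v4=2, v5=2, v6=4, v7=3. Each edge has distinct colors on its endpoints.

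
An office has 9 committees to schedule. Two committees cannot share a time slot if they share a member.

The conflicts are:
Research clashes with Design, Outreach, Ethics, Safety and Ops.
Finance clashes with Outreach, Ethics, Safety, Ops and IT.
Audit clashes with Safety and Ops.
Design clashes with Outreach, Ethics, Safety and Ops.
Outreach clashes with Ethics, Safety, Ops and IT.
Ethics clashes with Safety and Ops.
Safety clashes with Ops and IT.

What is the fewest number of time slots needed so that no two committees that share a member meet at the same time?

Research, Design, Outreach, Ethics, Safety, Ops pairwise conflict, so at least 6 time slots are needed.
6 time slots suffice: Research=5, Finance=5, Audit=3, Design=6, Outreach=3, Ethics=4, Safety=1, Ops=2, IT=2. Every pair that conflicts lands in different time slots.

6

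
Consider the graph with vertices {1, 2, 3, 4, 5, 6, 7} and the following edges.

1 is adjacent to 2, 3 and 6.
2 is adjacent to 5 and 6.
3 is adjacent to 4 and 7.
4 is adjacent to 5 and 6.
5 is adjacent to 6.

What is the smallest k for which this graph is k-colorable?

1, 2, 6 are pairwise adjacent, so at least 3 colors are needed.
One proper 3-coloring: 1=b, 2=c, 3=a, 4=c, 5=b, 6=a, 7=b. Every edge joins two different colors.

3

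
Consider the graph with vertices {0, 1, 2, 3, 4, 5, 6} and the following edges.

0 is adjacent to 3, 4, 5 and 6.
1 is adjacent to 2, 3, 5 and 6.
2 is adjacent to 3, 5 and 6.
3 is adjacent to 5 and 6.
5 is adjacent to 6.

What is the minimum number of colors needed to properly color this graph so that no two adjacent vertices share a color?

5

1, 2, 3, 5, 6 form a clique, so at least 5 colors are needed.
5 colors suffice: color red → {4, 6}; color blue → {5}; color green → {3}; color yellow → {0, 1}; color purple → {2}. No two adjacent vertices share a color.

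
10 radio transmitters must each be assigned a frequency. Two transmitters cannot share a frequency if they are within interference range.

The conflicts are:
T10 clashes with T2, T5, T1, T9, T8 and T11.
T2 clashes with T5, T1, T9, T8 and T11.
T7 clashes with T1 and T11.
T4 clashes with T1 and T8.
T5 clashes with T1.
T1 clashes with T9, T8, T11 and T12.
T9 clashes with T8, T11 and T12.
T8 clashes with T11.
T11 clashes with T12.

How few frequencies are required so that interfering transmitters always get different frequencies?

6

T10, T2, T1, T9, T8, T11 all conflict with each other, so at least 6 frequencies are needed.
6 frequencies suffice: T10=6, T2=4, T7=3, T4=2, T5=2, T1=1, T9=3, T8=5, T11=2, T12=4. Each listed conflict is separated.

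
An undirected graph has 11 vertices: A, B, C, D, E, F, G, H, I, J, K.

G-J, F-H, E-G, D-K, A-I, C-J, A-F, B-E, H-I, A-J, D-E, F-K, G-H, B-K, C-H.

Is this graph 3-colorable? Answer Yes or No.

Yes

The chromatic number is 3. The cycle H-I-A-J-G-H has odd length 5, so it cannot be 2-colored; at least 3 colors are needed.
3 colors suffice: color 1 → {A, E, H, K}; color 2 → {B, D, F, I, J}; color 3 → {C, G}.
That is already a proper 3-coloring.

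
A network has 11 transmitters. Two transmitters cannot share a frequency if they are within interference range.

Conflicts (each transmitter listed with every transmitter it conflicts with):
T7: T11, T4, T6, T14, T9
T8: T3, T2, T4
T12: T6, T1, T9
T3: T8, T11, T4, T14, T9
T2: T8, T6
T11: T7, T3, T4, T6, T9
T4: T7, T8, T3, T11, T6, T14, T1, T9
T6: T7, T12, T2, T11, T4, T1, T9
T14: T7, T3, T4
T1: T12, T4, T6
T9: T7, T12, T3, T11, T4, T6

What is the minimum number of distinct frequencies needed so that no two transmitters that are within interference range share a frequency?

T7, T11, T4, T6, T9 are mutually in conflict, so at least 5 frequencies are needed.
5 frequencies suffice: T7=4, T8=3, T12=1, T3=2, T2=1, T11=5, T4=1, T6=2, T14=3, T1=3, T9=3. Each listed conflict is separated.

5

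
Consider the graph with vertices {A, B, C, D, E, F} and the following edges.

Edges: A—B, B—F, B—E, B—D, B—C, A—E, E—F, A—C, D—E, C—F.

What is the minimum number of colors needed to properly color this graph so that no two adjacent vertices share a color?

B, D, E form a triangle, so at least 3 colors are needed.
3 colors suffice: A=3, B=1, C=2, D=3, E=2, F=3. Every edge joins two different colors.

3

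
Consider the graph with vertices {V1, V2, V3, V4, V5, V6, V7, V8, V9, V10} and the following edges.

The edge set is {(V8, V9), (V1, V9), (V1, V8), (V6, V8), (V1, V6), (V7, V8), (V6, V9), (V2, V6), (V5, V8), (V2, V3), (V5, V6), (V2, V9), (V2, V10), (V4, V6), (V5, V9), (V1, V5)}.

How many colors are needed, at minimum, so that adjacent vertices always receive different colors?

5

V1, V5, V6, V8, V9 are mutually adjacent (a clique of size 5), so at least 5 colors are needed.
One proper 5-coloring: V1=purple, V2=blue, V3=red, V4=blue, V5=yellow, V6=red, V7=red, V8=blue, V9=green, V10=red. No two adjacent vertices share a color.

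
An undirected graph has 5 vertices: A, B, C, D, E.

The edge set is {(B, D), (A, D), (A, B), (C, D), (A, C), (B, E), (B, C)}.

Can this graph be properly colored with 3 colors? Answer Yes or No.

No

A, B, C, D are pairwise adjacent (a clique of size 4), so at least 4 colors are needed.
So 3 colors are not enough.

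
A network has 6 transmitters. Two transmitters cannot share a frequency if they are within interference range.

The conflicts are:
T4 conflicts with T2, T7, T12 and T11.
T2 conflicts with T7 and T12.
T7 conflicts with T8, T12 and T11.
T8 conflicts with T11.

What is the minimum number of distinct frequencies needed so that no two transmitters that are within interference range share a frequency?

T4, T2, T7, T12 pairwise conflict, so at least 4 frequencies are needed.
A valid assignment using 4 frequencies: T4=2, T2=4, T7=1, T8=2, T12=3, T11=3. Each listed conflict is separated.

4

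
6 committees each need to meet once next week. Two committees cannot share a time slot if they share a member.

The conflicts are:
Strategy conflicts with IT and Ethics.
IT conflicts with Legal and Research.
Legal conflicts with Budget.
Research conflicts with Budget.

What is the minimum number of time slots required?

Strategy and IT conflict, so at least 2 time slots are needed.
Using 2 time slots: Strategy=2, IT=1, Legal=2, Ethics=1, Research=2, Budget=1. Every pair that conflicts lands in different time slots.

2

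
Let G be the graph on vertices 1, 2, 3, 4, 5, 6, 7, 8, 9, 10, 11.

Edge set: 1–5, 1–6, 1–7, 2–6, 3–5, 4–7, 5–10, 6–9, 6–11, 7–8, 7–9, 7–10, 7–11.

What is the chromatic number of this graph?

2 and 6 are adjacent, so at least 2 colors are needed.
2 colors suffice: color red → {5, 6, 7}; color blue → {1, 2, 3, 4, 8, 9, 10, 11}. No two adjacent vertices share a color.

2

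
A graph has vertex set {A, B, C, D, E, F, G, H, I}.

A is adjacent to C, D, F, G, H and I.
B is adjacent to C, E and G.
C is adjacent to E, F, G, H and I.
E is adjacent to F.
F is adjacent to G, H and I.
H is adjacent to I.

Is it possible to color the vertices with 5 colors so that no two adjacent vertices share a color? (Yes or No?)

Yes

The chromatic number is 5. A, C, F, H, I are pairwise adjacent (a clique of size 5), so at least 5 colors are needed.
5 colors suffice: color 1 → {C, D}; color 2 → {B, F}; color 3 → {A, E}; color 4 → {G, H}; color 5 → {I}.
That is already a proper 5-coloring.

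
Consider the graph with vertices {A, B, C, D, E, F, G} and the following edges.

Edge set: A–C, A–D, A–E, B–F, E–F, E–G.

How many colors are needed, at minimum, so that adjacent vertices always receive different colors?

2

A and E are adjacent, so at least 2 colors are needed.
2 colors suffice: color 1 → {A, F, G}; color 2 → {B, C, D, E}. Each edge has distinct colors on its endpoints.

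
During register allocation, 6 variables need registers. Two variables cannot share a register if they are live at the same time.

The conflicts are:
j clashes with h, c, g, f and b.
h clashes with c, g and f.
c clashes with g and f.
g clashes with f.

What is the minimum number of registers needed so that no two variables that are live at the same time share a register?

j, h, c, g, f pairwise conflict, so at least 5 registers are needed.
A valid assignment using 5 registers: j=1, h=5, c=2, g=4, f=3, b=2. Every pair that conflicts lands in different registers.

5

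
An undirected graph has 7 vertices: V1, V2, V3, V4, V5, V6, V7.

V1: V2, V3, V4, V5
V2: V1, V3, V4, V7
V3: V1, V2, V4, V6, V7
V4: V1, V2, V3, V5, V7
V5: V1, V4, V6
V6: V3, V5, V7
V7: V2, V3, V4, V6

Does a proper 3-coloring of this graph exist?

V1, V2, V3, V4 are pairwise adjacent (a clique of size 4), so at least 4 colors are needed.
So 3 colors are not enough.

No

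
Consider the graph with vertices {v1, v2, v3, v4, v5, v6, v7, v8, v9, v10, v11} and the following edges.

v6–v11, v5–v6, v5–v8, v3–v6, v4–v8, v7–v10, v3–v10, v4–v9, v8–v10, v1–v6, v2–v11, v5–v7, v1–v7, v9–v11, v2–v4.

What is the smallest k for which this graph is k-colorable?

3

The cycle v3-v10-v8-v5-v6-v3 has odd length 5, so it cannot be 2-colored; at least 3 colors are needed.
One proper 3-coloring: v1=2, v2=1, v3=3, v4=2, v5=2, v6=1, v7=1, v8=1, v9=1, v10=2, v11=2. Every edge joins two different colors.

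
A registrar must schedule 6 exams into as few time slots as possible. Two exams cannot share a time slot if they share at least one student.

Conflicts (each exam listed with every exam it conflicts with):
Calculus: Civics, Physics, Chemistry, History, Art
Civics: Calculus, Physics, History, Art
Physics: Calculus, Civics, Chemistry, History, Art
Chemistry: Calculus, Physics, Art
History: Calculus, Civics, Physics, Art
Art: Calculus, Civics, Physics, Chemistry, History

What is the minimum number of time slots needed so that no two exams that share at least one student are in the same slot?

Calculus, Civics, Physics, History, Art are mutually in conflict, so at least 5 time slots are needed.
Using 5 time slots: Calculus=2, Civics=5, Physics=1, Chemistry=4, History=4, Art=3. Each listed conflict is separated.

5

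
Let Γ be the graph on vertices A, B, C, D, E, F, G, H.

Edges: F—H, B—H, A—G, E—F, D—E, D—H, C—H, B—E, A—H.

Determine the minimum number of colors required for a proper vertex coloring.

B and E are adjacent, so at least 2 colors are needed.
One proper 2-coloring: A=2, B=2, C=2, D=2, E=1, F=2, G=1, H=1. Each edge has distinct colors on its endpoints.

2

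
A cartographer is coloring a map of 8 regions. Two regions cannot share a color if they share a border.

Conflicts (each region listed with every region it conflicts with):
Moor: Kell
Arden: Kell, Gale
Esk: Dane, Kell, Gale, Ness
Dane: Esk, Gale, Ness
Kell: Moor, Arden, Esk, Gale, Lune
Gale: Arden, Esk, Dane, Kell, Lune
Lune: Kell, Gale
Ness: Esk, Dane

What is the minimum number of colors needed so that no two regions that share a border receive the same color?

Esk, Dane, Ness all conflict with each other, so at least 3 colors are needed.
One proper 3-coloring: Moor=2, Arden=3, Esk=3, Dane=1, Kell=1, Gale=2, Lune=3, Ness=2. No two conflicting regions share a color.

3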